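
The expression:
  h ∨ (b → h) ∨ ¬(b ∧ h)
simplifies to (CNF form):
True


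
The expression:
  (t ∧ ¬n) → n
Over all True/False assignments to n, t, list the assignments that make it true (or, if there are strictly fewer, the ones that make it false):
is false only for:
  n=False, t=True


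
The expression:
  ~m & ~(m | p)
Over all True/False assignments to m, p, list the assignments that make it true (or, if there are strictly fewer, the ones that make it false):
is true only for:
  m=False, p=False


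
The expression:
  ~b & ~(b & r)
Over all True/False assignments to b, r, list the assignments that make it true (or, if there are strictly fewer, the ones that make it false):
is true only for:
  b=False, r=False;
  b=False, r=True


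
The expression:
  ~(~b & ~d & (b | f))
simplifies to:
b | d | ~f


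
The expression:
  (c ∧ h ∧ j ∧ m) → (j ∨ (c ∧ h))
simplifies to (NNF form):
True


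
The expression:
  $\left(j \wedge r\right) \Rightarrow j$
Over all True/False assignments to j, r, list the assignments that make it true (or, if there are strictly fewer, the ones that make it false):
is always true.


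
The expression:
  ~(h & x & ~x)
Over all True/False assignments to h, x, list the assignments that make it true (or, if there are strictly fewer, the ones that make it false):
is always true.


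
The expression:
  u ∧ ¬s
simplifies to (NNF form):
u ∧ ¬s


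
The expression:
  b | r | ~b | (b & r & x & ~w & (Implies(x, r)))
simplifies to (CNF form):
True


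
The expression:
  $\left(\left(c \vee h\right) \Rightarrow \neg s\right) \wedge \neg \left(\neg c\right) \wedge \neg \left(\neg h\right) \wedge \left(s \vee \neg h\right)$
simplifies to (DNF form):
$\text{False}$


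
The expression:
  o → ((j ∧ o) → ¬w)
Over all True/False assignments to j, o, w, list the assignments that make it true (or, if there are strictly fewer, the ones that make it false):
is false only for:
  j=True, o=True, w=True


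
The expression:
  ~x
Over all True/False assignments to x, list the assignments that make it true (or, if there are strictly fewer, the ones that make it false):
is true only for:
  x=False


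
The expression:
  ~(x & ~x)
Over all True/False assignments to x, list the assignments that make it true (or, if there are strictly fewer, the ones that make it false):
is always true.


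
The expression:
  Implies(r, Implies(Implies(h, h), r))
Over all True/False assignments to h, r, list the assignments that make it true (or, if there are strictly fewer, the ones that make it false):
is always true.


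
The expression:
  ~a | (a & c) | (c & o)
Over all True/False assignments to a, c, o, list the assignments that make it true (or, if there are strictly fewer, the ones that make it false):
is false only for:
  a=True, c=False, o=False;
  a=True, c=False, o=True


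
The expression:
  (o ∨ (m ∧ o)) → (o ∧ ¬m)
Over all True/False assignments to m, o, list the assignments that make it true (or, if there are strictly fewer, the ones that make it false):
is false only for:
  m=True, o=True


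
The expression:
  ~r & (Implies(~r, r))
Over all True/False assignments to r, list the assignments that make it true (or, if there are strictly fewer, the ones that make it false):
is never true.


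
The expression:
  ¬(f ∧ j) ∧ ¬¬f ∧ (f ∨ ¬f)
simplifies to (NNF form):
f ∧ ¬j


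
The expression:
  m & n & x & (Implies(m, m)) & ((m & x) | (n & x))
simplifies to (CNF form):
m & n & x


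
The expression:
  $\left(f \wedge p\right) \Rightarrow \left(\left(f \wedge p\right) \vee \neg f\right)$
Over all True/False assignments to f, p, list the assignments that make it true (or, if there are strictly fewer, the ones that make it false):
is always true.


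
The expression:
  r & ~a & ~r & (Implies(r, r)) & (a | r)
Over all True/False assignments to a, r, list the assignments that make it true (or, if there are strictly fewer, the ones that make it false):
is never true.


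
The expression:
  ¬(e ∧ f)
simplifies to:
¬e ∨ ¬f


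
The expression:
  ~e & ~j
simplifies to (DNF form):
~e & ~j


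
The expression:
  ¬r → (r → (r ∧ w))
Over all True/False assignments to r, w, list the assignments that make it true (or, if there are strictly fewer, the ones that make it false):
is always true.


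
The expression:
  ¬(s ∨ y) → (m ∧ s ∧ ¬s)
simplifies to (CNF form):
s ∨ y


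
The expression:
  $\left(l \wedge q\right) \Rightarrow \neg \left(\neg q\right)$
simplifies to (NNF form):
$\text{True}$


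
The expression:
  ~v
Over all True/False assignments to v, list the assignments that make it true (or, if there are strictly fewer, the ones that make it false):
is true only for:
  v=False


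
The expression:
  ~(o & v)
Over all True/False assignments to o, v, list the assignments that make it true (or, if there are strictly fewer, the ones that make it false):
is false only for:
  o=True, v=True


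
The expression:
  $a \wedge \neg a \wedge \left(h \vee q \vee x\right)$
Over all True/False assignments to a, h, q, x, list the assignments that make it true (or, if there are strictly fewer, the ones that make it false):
is never true.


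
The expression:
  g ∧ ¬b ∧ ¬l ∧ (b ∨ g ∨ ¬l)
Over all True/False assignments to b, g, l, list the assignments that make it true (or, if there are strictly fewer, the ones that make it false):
is true only for:
  b=False, g=True, l=False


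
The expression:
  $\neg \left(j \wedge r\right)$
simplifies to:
$\neg j \vee \neg r$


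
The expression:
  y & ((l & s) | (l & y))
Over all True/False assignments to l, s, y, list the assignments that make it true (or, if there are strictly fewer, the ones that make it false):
is true only for:
  l=True, s=False, y=True;
  l=True, s=True, y=True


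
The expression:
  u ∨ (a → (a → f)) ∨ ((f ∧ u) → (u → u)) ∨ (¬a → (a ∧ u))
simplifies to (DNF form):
True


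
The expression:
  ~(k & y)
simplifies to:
~k | ~y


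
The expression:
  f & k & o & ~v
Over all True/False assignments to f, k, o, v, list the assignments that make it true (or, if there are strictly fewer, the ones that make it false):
is true only for:
  f=True, k=True, o=True, v=False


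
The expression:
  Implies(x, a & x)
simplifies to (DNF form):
a | ~x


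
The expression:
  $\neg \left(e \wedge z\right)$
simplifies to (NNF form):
$\neg e \vee \neg z$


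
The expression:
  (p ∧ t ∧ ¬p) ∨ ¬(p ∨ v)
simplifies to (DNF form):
¬p ∧ ¬v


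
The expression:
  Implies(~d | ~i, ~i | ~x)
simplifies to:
d | ~i | ~x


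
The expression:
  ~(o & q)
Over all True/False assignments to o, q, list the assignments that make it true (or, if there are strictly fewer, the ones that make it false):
is false only for:
  o=True, q=True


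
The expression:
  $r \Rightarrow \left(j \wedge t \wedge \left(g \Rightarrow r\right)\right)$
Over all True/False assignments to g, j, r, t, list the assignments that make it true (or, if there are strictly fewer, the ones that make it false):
is false only for:
  g=False, j=False, r=True, t=False;
  g=False, j=False, r=True, t=True;
  g=False, j=True, r=True, t=False;
  g=True, j=False, r=True, t=False;
  g=True, j=False, r=True, t=True;
  g=True, j=True, r=True, t=False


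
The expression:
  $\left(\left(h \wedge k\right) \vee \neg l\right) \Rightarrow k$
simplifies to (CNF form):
$k \vee l$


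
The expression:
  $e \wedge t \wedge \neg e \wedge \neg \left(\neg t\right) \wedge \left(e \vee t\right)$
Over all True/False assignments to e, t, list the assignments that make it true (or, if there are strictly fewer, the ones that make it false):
is never true.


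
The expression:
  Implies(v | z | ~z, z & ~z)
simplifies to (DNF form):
False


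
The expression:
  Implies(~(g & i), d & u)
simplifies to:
(d & u) | (g & i)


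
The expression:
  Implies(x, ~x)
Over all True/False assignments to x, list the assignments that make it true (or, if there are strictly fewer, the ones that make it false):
is true only for:
  x=False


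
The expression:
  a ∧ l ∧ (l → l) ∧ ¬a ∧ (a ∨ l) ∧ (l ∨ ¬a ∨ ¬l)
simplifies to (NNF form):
False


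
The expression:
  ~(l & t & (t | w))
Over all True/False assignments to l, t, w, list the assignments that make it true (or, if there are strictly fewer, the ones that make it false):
is false only for:
  l=True, t=True, w=False;
  l=True, t=True, w=True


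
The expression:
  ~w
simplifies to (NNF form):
~w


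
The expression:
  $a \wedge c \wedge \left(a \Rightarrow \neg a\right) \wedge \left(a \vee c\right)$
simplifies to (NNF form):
$\text{False}$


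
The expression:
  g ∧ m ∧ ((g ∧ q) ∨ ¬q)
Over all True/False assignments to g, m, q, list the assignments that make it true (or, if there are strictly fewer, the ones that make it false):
is true only for:
  g=True, m=True, q=False;
  g=True, m=True, q=True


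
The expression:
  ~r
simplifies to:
~r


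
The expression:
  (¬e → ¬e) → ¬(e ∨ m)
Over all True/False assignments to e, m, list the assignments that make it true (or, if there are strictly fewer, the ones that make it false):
is true only for:
  e=False, m=False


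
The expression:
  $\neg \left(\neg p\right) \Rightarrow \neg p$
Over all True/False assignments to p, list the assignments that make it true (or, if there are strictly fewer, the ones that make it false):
is true only for:
  p=False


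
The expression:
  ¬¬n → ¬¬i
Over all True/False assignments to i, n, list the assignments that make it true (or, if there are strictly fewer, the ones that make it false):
is false only for:
  i=False, n=True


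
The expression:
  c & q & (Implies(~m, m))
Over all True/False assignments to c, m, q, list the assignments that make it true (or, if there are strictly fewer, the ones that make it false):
is true only for:
  c=True, m=True, q=True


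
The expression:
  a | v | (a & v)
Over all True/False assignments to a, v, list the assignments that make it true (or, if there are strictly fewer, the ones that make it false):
is false only for:
  a=False, v=False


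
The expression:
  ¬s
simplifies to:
¬s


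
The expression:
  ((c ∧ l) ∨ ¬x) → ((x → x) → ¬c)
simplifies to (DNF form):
(x ∧ ¬l) ∨ ¬c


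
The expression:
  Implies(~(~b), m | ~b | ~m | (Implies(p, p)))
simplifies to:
True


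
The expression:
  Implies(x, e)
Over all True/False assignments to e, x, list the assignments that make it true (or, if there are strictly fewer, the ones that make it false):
is false only for:
  e=False, x=True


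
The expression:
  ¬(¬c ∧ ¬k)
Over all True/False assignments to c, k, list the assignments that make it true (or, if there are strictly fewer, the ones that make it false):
is false only for:
  c=False, k=False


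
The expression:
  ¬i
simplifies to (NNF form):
¬i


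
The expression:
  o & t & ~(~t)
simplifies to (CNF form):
o & t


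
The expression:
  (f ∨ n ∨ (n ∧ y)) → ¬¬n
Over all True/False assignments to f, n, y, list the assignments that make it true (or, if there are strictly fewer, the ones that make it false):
is false only for:
  f=True, n=False, y=False;
  f=True, n=False, y=True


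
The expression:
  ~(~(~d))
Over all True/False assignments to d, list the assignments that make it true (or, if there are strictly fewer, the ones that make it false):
is true only for:
  d=False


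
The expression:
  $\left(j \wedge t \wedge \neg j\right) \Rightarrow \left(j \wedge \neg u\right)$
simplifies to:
$\text{True}$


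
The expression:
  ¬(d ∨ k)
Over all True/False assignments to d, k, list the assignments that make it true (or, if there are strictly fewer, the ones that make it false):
is true only for:
  d=False, k=False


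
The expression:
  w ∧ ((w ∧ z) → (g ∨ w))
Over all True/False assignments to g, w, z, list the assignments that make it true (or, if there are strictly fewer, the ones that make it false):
is true only for:
  g=False, w=True, z=False;
  g=False, w=True, z=True;
  g=True, w=True, z=False;
  g=True, w=True, z=True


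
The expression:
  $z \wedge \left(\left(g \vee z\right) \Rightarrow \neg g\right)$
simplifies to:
$z \wedge \neg g$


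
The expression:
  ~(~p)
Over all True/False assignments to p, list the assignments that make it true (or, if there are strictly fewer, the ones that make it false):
is true only for:
  p=True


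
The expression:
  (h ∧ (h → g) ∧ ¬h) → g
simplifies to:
True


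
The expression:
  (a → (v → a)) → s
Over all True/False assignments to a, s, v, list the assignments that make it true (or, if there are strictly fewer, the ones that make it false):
is true only for:
  a=False, s=True, v=False;
  a=False, s=True, v=True;
  a=True, s=True, v=False;
  a=True, s=True, v=True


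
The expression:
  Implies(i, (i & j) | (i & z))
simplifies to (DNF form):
j | z | ~i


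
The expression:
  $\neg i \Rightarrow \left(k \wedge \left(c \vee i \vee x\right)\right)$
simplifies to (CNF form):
$\left(i \vee k\right) \wedge \left(c \vee i \vee x\right)$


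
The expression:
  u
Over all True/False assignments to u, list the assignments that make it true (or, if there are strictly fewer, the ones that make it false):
is true only for:
  u=True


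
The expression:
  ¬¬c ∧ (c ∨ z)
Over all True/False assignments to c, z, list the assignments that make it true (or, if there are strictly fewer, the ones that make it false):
is true only for:
  c=True, z=False;
  c=True, z=True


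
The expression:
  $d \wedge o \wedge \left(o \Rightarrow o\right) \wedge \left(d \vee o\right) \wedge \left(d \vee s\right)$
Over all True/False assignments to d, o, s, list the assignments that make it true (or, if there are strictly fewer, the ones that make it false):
is true only for:
  d=True, o=True, s=False;
  d=True, o=True, s=True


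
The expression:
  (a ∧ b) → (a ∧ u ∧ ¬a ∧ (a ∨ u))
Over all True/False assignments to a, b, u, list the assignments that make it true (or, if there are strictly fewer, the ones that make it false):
is false only for:
  a=True, b=True, u=False;
  a=True, b=True, u=True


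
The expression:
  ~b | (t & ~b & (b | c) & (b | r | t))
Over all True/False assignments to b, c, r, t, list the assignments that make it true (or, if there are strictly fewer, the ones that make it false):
is true only for:
  b=False, c=False, r=False, t=False;
  b=False, c=False, r=False, t=True;
  b=False, c=False, r=True, t=False;
  b=False, c=False, r=True, t=True;
  b=False, c=True, r=False, t=False;
  b=False, c=True, r=False, t=True;
  b=False, c=True, r=True, t=False;
  b=False, c=True, r=True, t=True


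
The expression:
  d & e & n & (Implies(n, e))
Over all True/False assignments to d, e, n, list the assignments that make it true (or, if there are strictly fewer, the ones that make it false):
is true only for:
  d=True, e=True, n=True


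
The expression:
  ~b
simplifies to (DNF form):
~b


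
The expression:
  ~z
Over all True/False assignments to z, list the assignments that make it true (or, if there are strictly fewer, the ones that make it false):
is true only for:
  z=False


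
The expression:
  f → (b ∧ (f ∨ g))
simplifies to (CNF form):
b ∨ ¬f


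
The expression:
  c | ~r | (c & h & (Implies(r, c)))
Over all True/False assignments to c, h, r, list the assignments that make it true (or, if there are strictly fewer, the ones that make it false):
is false only for:
  c=False, h=False, r=True;
  c=False, h=True, r=True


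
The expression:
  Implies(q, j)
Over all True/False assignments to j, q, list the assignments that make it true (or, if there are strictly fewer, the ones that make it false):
is false only for:
  j=False, q=True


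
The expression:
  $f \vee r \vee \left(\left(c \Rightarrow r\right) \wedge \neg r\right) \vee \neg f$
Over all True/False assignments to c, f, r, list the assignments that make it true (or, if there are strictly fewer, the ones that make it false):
is always true.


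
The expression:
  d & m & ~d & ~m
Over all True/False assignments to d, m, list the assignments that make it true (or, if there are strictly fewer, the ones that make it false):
is never true.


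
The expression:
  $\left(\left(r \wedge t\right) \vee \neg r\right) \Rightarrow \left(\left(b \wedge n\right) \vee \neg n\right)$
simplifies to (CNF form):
$\left(b \vee r \vee \neg n\right) \wedge \left(b \vee \neg n \vee \neg t\right)$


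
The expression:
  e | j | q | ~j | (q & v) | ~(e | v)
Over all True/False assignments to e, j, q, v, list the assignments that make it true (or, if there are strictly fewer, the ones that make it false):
is always true.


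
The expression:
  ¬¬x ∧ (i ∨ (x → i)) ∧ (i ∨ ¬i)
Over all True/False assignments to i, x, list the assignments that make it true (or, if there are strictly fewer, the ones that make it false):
is true only for:
  i=True, x=True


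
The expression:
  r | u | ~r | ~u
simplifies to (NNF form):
True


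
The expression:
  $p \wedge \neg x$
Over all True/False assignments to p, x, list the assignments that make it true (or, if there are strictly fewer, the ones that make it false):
is true only for:
  p=True, x=False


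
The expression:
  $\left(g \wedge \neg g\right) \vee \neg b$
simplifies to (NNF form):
$\neg b$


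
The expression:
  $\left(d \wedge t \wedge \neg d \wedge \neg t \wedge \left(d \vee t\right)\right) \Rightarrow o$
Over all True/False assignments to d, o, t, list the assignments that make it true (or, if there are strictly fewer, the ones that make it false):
is always true.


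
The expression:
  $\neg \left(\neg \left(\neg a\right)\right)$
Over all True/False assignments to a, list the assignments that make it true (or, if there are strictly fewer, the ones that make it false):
is true only for:
  a=False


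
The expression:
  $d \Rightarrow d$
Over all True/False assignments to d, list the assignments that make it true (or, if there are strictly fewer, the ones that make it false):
is always true.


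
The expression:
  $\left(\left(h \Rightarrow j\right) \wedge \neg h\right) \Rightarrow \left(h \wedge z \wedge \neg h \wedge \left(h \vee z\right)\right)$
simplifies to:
$h$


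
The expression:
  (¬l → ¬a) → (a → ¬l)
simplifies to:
¬a ∨ ¬l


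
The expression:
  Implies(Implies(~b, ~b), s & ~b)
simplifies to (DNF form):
s & ~b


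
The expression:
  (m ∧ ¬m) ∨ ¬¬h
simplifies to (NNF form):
h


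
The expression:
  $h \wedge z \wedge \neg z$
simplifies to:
$\text{False}$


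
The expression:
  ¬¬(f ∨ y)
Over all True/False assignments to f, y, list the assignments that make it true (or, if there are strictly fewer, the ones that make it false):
is false only for:
  f=False, y=False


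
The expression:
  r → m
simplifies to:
m ∨ ¬r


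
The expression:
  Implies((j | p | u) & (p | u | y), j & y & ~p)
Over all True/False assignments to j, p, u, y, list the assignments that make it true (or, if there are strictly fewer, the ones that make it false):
is true only for:
  j=False, p=False, u=False, y=False;
  j=False, p=False, u=False, y=True;
  j=True, p=False, u=False, y=False;
  j=True, p=False, u=False, y=True;
  j=True, p=False, u=True, y=True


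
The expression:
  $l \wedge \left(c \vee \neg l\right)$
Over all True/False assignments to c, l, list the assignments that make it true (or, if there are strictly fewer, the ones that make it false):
is true only for:
  c=True, l=True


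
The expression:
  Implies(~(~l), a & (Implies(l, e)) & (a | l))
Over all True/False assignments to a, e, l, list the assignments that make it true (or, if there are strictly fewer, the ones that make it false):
is false only for:
  a=False, e=False, l=True;
  a=False, e=True, l=True;
  a=True, e=False, l=True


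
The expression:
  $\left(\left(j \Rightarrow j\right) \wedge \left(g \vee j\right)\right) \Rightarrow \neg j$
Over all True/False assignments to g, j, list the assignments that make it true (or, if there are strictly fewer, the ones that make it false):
is true only for:
  g=False, j=False;
  g=True, j=False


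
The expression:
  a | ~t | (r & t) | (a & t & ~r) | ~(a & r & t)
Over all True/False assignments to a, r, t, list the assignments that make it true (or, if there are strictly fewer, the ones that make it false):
is always true.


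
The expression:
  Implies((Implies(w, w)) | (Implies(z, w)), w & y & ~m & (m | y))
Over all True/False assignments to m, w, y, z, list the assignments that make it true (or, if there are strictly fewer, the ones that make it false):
is true only for:
  m=False, w=True, y=True, z=False;
  m=False, w=True, y=True, z=True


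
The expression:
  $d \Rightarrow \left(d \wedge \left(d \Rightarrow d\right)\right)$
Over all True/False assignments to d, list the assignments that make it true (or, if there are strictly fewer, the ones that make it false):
is always true.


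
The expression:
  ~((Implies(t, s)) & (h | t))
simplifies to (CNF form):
(t | ~h) & (~s | ~t)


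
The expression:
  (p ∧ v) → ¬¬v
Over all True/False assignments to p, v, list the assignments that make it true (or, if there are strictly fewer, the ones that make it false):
is always true.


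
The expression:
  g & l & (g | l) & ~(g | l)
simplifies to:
False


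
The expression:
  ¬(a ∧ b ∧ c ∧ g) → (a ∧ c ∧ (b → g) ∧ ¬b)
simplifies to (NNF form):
a ∧ c ∧ (g ∨ ¬b)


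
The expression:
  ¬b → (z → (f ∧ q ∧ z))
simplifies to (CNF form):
(b ∨ f ∨ ¬z) ∧ (b ∨ q ∨ ¬z)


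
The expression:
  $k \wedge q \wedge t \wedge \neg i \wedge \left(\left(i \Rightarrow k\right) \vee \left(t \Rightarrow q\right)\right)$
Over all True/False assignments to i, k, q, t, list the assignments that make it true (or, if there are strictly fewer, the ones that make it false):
is true only for:
  i=False, k=True, q=True, t=True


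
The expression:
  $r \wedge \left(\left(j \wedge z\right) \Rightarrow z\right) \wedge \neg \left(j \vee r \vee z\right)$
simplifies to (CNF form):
$\text{False}$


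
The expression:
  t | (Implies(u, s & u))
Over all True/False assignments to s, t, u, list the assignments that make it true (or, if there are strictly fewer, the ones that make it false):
is false only for:
  s=False, t=False, u=True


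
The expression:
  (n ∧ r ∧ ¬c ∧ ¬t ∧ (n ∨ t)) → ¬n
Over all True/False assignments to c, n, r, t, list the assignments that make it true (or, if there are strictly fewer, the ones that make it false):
is false only for:
  c=False, n=True, r=True, t=False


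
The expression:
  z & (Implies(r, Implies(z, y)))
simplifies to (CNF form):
z & (y | ~r)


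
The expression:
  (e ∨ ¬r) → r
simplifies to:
r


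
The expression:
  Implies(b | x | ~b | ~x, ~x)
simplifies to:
~x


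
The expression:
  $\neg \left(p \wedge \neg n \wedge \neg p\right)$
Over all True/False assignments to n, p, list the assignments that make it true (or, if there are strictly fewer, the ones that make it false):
is always true.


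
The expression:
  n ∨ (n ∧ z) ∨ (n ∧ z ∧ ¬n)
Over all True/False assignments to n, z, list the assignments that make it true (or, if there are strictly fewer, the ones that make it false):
is true only for:
  n=True, z=False;
  n=True, z=True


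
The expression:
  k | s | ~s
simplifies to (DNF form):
True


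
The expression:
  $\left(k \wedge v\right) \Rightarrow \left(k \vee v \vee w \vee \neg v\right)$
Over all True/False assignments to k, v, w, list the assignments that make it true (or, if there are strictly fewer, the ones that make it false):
is always true.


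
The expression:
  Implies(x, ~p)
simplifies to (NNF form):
~p | ~x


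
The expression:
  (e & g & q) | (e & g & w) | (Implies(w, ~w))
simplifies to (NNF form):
~w | (e & g)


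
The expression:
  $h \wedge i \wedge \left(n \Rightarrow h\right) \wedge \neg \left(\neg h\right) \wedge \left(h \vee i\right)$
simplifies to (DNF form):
$h \wedge i$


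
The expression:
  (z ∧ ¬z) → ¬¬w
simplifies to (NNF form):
True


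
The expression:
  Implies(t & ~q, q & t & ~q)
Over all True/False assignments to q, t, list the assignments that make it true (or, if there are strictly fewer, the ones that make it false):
is false only for:
  q=False, t=True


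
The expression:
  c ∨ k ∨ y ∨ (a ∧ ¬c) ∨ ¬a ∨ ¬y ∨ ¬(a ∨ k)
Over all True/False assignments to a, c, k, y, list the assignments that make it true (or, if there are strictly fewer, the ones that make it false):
is always true.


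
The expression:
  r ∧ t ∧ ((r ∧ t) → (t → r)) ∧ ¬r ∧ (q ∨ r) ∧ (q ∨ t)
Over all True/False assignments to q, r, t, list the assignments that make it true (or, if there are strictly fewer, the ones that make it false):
is never true.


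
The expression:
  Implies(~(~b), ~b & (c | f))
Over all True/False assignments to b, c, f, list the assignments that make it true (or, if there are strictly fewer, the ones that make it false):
is true only for:
  b=False, c=False, f=False;
  b=False, c=False, f=True;
  b=False, c=True, f=False;
  b=False, c=True, f=True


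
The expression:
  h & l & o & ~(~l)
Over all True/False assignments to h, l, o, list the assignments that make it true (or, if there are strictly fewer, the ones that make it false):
is true only for:
  h=True, l=True, o=True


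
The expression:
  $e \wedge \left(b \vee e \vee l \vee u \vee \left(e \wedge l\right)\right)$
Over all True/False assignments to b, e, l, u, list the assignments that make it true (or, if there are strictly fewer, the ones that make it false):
is true only for:
  b=False, e=True, l=False, u=False;
  b=False, e=True, l=False, u=True;
  b=False, e=True, l=True, u=False;
  b=False, e=True, l=True, u=True;
  b=True, e=True, l=False, u=False;
  b=True, e=True, l=False, u=True;
  b=True, e=True, l=True, u=False;
  b=True, e=True, l=True, u=True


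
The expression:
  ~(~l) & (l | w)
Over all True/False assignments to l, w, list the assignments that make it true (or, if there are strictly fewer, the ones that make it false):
is true only for:
  l=True, w=False;
  l=True, w=True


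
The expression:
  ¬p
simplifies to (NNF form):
¬p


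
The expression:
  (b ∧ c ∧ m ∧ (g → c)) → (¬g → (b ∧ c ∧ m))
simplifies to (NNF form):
True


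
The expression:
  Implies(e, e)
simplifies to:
True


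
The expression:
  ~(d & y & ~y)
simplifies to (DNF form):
True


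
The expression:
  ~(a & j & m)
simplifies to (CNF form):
~a | ~j | ~m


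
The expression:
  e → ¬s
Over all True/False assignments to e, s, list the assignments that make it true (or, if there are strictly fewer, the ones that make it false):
is false only for:
  e=True, s=True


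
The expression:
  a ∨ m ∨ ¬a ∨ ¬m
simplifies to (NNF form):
True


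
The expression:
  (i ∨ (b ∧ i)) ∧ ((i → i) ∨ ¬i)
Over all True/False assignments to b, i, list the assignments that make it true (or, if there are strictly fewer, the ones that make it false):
is true only for:
  b=False, i=True;
  b=True, i=True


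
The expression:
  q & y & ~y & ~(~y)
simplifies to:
False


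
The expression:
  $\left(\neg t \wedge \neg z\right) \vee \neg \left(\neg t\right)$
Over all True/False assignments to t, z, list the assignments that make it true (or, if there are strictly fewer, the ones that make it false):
is false only for:
  t=False, z=True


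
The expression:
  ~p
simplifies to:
~p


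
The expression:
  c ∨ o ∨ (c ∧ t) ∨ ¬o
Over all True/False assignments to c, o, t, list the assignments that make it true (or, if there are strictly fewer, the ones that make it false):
is always true.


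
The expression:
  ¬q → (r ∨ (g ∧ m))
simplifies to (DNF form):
q ∨ r ∨ (g ∧ m)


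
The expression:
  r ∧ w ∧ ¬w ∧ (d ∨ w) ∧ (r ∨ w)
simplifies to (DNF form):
False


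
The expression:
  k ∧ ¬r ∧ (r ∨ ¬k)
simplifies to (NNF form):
False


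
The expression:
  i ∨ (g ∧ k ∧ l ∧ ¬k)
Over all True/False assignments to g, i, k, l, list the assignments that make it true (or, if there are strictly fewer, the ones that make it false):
is true only for:
  g=False, i=True, k=False, l=False;
  g=False, i=True, k=False, l=True;
  g=False, i=True, k=True, l=False;
  g=False, i=True, k=True, l=True;
  g=True, i=True, k=False, l=False;
  g=True, i=True, k=False, l=True;
  g=True, i=True, k=True, l=False;
  g=True, i=True, k=True, l=True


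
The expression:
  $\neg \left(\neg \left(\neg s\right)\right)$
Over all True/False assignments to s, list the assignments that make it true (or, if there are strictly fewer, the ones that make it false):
is true only for:
  s=False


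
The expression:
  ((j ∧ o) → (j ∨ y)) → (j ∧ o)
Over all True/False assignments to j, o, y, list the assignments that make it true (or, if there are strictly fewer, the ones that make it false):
is true only for:
  j=True, o=True, y=False;
  j=True, o=True, y=True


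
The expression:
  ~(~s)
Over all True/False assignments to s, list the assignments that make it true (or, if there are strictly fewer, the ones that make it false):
is true only for:
  s=True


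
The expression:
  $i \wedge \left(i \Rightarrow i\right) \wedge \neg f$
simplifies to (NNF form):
$i \wedge \neg f$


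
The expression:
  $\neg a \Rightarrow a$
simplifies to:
$a$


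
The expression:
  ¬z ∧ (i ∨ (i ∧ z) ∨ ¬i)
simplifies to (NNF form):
¬z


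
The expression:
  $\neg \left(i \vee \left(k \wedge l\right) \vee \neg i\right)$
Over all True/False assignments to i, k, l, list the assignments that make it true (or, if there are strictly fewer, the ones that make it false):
is never true.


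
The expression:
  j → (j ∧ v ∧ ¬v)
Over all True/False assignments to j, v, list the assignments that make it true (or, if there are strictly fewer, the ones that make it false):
is true only for:
  j=False, v=False;
  j=False, v=True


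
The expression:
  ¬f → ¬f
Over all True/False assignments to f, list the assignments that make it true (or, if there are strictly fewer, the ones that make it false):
is always true.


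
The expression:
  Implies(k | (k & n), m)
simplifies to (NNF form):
m | ~k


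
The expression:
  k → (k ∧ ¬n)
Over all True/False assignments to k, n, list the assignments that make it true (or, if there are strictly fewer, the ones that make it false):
is false only for:
  k=True, n=True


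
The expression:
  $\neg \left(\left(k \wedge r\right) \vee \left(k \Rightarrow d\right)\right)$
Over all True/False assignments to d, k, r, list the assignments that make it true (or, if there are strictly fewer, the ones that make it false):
is true only for:
  d=False, k=True, r=False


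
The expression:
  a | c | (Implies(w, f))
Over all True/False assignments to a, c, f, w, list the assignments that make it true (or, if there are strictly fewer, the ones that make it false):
is false only for:
  a=False, c=False, f=False, w=True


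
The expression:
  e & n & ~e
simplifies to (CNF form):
False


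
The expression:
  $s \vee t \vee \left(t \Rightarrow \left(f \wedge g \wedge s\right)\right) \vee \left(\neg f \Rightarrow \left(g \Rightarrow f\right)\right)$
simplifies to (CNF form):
$\text{True}$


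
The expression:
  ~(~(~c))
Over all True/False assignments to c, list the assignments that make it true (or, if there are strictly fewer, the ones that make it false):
is true only for:
  c=False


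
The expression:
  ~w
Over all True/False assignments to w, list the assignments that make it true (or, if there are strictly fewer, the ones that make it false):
is true only for:
  w=False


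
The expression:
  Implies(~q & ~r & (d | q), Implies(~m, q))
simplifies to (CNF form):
m | q | r | ~d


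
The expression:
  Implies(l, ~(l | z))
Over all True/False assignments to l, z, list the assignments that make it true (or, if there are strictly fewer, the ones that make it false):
is true only for:
  l=False, z=False;
  l=False, z=True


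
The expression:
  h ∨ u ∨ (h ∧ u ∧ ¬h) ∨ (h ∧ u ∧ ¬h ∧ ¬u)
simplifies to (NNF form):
h ∨ u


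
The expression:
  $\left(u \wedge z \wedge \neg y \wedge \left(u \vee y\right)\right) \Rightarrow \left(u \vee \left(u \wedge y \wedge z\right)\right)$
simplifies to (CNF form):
$\text{True}$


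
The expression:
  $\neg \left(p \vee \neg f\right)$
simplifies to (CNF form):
$f \wedge \neg p$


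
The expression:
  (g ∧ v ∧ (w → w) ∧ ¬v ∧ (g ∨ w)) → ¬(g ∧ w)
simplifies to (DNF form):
True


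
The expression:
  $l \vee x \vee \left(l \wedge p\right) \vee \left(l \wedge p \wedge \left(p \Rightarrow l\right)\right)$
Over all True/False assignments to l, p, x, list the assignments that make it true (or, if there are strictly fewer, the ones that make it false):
is false only for:
  l=False, p=False, x=False;
  l=False, p=True, x=False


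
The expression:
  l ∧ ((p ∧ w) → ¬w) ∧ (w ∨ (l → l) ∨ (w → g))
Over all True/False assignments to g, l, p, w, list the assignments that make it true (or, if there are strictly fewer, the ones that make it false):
is true only for:
  g=False, l=True, p=False, w=False;
  g=False, l=True, p=False, w=True;
  g=False, l=True, p=True, w=False;
  g=True, l=True, p=False, w=False;
  g=True, l=True, p=False, w=True;
  g=True, l=True, p=True, w=False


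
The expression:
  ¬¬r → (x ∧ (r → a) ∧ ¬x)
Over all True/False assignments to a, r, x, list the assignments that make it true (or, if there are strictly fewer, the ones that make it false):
is true only for:
  a=False, r=False, x=False;
  a=False, r=False, x=True;
  a=True, r=False, x=False;
  a=True, r=False, x=True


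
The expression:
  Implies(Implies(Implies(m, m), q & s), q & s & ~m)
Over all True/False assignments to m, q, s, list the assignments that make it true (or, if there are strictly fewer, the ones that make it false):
is false only for:
  m=True, q=True, s=True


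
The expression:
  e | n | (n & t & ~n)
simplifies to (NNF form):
e | n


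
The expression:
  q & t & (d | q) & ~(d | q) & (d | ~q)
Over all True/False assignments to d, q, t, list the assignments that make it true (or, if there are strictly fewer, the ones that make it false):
is never true.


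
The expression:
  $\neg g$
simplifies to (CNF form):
$\neg g$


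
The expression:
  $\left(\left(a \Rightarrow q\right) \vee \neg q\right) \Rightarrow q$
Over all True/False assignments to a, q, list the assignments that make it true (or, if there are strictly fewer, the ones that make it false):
is true only for:
  a=False, q=True;
  a=True, q=True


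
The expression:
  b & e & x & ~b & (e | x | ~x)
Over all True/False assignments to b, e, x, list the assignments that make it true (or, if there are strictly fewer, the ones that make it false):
is never true.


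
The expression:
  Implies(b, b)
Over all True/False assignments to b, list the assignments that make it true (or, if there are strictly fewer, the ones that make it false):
is always true.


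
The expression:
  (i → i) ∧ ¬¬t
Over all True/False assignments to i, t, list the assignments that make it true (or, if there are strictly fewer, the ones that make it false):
is true only for:
  i=False, t=True;
  i=True, t=True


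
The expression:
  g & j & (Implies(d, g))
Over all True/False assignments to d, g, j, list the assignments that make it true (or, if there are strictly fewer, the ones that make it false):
is true only for:
  d=False, g=True, j=True;
  d=True, g=True, j=True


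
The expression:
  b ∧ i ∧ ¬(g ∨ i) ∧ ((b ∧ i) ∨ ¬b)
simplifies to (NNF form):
False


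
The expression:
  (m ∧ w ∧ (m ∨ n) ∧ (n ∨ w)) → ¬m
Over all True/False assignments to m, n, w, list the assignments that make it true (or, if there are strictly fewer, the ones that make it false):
is false only for:
  m=True, n=False, w=True;
  m=True, n=True, w=True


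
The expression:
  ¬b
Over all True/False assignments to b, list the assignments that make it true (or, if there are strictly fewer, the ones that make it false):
is true only for:
  b=False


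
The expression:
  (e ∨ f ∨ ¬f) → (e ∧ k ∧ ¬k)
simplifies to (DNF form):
False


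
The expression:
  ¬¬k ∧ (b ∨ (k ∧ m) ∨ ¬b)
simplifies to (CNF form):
k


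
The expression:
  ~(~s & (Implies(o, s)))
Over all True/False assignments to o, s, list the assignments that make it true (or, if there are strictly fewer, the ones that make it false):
is false only for:
  o=False, s=False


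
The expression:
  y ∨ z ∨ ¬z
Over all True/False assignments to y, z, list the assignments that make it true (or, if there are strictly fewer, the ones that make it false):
is always true.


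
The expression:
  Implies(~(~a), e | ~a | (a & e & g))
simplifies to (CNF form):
e | ~a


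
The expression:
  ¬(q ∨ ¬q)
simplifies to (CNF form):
False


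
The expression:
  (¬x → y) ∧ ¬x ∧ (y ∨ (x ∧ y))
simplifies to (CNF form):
y ∧ ¬x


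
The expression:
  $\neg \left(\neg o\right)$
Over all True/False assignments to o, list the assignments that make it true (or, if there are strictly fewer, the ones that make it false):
is true only for:
  o=True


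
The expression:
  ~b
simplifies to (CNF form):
~b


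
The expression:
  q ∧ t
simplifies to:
q ∧ t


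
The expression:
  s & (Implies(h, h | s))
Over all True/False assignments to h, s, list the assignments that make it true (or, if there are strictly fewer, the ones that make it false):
is true only for:
  h=False, s=True;
  h=True, s=True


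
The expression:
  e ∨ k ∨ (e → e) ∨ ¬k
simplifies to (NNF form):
True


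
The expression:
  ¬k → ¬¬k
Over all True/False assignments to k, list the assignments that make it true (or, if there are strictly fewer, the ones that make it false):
is true only for:
  k=True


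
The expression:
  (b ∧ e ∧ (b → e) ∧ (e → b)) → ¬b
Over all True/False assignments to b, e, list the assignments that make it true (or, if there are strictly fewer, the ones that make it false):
is false only for:
  b=True, e=True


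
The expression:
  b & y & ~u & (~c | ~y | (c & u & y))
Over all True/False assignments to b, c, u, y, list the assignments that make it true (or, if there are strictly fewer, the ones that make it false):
is true only for:
  b=True, c=False, u=False, y=True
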